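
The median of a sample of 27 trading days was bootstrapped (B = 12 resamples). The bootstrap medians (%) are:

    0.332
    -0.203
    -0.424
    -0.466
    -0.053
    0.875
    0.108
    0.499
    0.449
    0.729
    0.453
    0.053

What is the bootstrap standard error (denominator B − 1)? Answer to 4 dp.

Bootstrap SE is the standard deviation of the 12 replicate medians.
Mean of replicates: (0.332 + (-0.203) + (-0.424) + (-0.466) + (-0.053) + 0.875 + 0.108 + 0.499 + 0.449 + 0.729 + 0.453 + 0.053) / 12 = 2.35200 / 12 = 0.19600
Sum of squared deviations: (+0.13600)² + (−0.39900)² + (−0.62000)² + (−0.66200)² + (−0.24900)² + (+0.67900)² + (−0.08800)² + (+0.30300)² + (+0.25300)² + (+0.53300)² + (+0.25700)² + (−0.14300)² = 2.05753
Variance = 2.05753 / 11 = 0.18705
SE* = √0.18705

SE* = 0.4325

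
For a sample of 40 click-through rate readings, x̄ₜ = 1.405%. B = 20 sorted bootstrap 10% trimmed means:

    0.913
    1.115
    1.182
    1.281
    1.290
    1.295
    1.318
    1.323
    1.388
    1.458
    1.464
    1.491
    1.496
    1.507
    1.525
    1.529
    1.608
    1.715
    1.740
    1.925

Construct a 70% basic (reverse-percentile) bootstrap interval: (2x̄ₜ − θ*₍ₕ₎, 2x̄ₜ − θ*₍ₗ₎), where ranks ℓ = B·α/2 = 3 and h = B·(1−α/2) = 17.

Percentile endpoints at ranks 3 and 17: θ*₍3₎ = 1.182, θ*₍17₎ = 1.608.
Basic interval reflects these around x̄ₜ:
  lower = 2 × 1.405 − 1.608 = 1.202
  upper = 2 × 1.405 − 1.182 = 1.628

(1.202, 1.628)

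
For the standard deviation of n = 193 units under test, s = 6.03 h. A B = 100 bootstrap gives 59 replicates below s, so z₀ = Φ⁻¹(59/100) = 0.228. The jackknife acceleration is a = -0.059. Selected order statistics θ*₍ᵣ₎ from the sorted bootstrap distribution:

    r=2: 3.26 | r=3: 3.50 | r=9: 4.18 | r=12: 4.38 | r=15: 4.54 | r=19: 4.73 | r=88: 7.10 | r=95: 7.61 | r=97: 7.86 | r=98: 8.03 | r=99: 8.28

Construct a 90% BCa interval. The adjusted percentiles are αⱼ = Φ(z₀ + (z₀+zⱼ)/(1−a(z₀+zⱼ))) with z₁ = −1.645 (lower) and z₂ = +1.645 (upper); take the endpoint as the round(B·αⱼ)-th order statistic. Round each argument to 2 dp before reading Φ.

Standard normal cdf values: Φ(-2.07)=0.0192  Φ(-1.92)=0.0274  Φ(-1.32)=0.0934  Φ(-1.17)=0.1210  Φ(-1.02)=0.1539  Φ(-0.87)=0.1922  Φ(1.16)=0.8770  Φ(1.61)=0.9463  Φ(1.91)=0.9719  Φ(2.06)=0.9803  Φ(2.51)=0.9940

Lower: z₀ + z₁ = 0.228 + (-1.645) = -1.417; 1 − a(z₀+z₁) = 1 − (-0.059)(-1.417) = 0.9164; argument = 0.228 + (-1.417)/0.9164 = -1.3183 → -1.32.
α₁ = Φ(-1.32) = 0.0934; rank = round(100 × 0.0934) = 9; θ*₍9₎ = 4.18.
Upper: z₀ + z₂ = 1.873; 1 − a(z₀+z₂) = 1.1105; argument = 1.9146 → 1.91; α₂ = 0.9719; rank = 97; θ*₍97₎ = 7.86.

(4.18, 7.86)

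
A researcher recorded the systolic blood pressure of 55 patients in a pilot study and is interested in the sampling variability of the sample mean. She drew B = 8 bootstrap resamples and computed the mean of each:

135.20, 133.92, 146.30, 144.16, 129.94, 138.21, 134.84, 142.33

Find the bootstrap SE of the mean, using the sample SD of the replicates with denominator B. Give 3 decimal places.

SE* = 5.303

Bootstrap SE is the standard deviation of the 8 replicate means.
Mean of replicates: (135.20 + 133.92 + 146.30 + 144.16 + 129.94 + 138.21 + 134.84 + 142.33) / 8 = 1104.9000 / 8 = 138.1125
Sum of squared deviations: (−2.9125)² + (−4.1925)² + (+8.1875)² + (+6.0475)² + (−8.1725)² + (+0.0975)² + (−3.2725)² + (+4.2175)² = 224.9630
Variance = 224.9630 / 8 = 28.1204
SE* = √28.1204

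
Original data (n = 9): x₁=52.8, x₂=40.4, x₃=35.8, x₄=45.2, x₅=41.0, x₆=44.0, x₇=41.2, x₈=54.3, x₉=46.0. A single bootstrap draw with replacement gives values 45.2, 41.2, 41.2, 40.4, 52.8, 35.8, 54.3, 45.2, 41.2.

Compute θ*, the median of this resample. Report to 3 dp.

Sorted: 35.8, 40.4, 41.2, 41.2, 41.2, 45.2, 45.2, 52.8, 54.3
Median = middle value = 41.200

θ* = 41.200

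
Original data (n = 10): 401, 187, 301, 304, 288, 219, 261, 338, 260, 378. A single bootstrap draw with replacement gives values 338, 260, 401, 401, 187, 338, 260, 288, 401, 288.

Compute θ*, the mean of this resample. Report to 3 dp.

θ* = 316.200

Mean = (338 + 260 + 401 + 401 + 187 + 338 + 260 + 288 + 401 + 288) / 10 = 3162.0 / 10 = 316.200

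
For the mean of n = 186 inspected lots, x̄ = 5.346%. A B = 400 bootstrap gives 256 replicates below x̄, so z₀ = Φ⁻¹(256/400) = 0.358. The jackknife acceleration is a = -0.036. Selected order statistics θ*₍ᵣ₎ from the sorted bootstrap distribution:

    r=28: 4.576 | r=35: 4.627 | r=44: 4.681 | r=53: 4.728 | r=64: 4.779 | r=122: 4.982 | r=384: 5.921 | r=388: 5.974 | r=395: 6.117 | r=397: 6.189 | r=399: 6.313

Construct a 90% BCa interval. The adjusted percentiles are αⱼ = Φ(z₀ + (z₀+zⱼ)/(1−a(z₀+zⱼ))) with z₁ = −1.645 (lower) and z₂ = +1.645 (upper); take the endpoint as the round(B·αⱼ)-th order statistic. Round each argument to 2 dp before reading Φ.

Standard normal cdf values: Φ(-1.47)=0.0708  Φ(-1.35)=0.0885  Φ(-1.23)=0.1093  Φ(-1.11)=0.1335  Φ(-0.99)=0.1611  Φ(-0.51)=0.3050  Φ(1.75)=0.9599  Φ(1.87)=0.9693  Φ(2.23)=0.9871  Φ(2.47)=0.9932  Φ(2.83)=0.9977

Lower: z₀ + z₁ = 0.358 + (-1.645) = -1.287; 1 − a(z₀+z₁) = 1 − (-0.036)(-1.287) = 0.9537; argument = 0.358 + (-1.287)/0.9537 = -0.9915 → -0.99.
α₁ = Φ(-0.99) = 0.1611; rank = round(400 × 0.1611) = 64; θ*₍64₎ = 4.779.
Upper: z₀ + z₂ = 2.003; 1 − a(z₀+z₂) = 1.0721; argument = 2.2263 → 2.23; α₂ = 0.9871; rank = 395; θ*₍395₎ = 6.117.

(4.779, 6.117)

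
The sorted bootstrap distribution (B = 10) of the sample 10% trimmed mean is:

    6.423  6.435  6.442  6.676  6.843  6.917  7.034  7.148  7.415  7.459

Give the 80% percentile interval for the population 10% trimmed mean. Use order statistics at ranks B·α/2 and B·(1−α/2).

(6.423, 7.415)

α = 0.20; lower rank = 10 × 0.100 = 1; upper rank = 10 × 0.900 = 9.
The 1st smallest replicate is 6.423; the 9th is 7.415.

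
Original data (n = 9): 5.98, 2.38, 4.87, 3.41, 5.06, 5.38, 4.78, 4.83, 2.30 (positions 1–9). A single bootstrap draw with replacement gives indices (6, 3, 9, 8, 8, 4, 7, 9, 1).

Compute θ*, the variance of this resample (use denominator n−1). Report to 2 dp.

Resample values: 5.38, 4.87, 2.30, 4.83, 4.83, 3.41, 4.78, 2.30, 5.98.
Mean = 4.2978; sum of squared deviations = 13.8980
s² = 13.8980 / 8 = 1.7372

θ* = 1.74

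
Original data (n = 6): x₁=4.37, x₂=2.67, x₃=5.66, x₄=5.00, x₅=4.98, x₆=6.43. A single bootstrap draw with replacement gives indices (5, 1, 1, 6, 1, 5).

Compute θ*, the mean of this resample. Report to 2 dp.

θ* = 4.92

Resample values: 4.98, 4.37, 4.37, 6.43, 4.37, 4.98.
Mean = (4.98 + 4.37 + 4.37 + 6.43 + 4.37 + 4.98) / 6 = 29.500 / 6 = 4.92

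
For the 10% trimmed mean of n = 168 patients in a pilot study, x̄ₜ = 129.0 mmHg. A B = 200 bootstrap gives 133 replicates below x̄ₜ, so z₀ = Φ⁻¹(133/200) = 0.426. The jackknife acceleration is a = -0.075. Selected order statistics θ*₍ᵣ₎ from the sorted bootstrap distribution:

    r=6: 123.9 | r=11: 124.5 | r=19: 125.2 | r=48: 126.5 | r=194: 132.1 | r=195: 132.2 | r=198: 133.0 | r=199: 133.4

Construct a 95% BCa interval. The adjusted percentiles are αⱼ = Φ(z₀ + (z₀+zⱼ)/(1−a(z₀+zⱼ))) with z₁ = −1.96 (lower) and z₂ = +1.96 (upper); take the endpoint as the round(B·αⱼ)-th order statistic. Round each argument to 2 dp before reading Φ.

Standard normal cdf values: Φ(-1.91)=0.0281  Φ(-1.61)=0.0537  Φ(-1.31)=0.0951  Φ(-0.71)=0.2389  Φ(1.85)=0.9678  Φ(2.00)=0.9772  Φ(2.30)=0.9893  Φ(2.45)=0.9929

(125.2, 133.4)

Lower: z₀ + z₁ = 0.426 + (-1.960) = -1.534; 1 − a(z₀+z₁) = 1 − (-0.075)(-1.534) = 0.8850; argument = 0.426 + (-1.534)/0.8850 = -1.3074 → -1.31.
α₁ = Φ(-1.31) = 0.0951; rank = round(200 × 0.0951) = 19; θ*₍19₎ = 125.2.
Upper: z₀ + z₂ = 2.386; 1 − a(z₀+z₂) = 1.1789; argument = 2.4498 → 2.45; α₂ = 0.9929; rank = 199; θ*₍199₎ = 133.4.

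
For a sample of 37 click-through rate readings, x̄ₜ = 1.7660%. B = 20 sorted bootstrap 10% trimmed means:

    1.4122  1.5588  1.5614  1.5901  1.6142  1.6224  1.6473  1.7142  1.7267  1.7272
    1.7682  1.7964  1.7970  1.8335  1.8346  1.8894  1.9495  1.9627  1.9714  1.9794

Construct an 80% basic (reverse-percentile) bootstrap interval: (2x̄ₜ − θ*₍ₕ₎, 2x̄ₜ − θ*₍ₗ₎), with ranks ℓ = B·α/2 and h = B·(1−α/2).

Percentile endpoints at ranks 2 and 18: θ*₍2₎ = 1.5588, θ*₍18₎ = 1.9627.
Basic interval reflects these around x̄ₜ:
  lower = 2 × 1.7660 − 1.9627 = 1.5693
  upper = 2 × 1.7660 − 1.5588 = 1.9732

(1.5693, 1.9732)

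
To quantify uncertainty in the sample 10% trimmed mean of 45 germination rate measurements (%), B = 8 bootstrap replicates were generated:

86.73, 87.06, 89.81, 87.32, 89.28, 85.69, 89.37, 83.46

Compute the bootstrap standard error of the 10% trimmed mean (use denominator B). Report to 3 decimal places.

SE* = 2.007

Bootstrap SE is the standard deviation of the 8 replicate 10% trimmed means.
Mean of replicates: (86.73 + 87.06 + 89.81 + 87.32 + 89.28 + 85.69 + 89.37 + 83.46) / 8 = 698.7200 / 8 = 87.3400
Sum of squared deviations: (−0.6100)² + (−0.2800)² + (+2.4700)² + (−0.0200)² + (+1.9400)² + (−1.6500)² + (+2.0300)² + (−3.8800)² = 32.2132
Variance = 32.2132 / 8 = 4.0267
SE* = √4.0267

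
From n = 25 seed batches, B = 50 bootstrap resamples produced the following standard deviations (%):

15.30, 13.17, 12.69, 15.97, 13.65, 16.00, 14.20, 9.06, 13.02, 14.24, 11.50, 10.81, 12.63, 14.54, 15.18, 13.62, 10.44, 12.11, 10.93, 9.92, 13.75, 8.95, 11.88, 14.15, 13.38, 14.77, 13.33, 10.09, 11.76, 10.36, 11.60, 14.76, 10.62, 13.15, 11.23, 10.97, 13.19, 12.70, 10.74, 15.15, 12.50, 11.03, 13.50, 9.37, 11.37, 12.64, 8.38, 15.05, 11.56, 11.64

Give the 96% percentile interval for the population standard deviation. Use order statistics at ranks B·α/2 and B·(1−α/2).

Sorted replicates: 8.38, 8.95, 9.06, 9.37, 9.92, 10.09, 10.36, 10.44, 10.62, 10.74, 10.81, 10.93, 10.97, 11.03, 11.23, 11.37, 11.50, 11.56, 11.60, 11.64, 11.76, 11.88, 12.11, 12.50, 12.63, 12.64, 12.69, 12.70, 13.02, 13.15, 13.17, 13.19, 13.33, 13.38, 13.50, 13.62, 13.65, 13.75, 14.15, 14.20, 14.24, 14.54, 14.76, 14.77, 15.05, 15.15, 15.18, 15.30, 15.97, 16.00
α = 0.04; lower rank = 50 × 0.020 = 1; upper rank = 50 × 0.980 = 49.
The 1st smallest replicate is 8.38; the 49th is 15.97.

(8.38, 15.97)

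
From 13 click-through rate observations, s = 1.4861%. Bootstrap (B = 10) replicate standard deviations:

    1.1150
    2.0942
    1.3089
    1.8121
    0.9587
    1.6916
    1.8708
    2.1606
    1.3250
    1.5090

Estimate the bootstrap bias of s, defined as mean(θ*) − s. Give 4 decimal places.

mean(θ*) = (1.1150 + 2.0942 + 1.3089 + 1.8121 + 0.9587 + 1.6916 + 1.8708 + 2.1606 + 1.3250 + 1.5090) / 10 = 1.58459
bias = 1.58459 − 1.4861

bias = +0.0985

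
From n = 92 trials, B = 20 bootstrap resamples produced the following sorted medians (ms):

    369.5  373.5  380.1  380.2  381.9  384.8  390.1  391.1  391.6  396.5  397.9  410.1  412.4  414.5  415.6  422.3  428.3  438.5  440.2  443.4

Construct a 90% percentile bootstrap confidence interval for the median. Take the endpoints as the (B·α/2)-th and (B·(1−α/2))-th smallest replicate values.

(369.5, 440.2)

α = 0.10; lower rank = 20 × 0.050 = 1; upper rank = 20 × 0.950 = 19.
The 1st smallest replicate is 369.5; the 19th is 440.2.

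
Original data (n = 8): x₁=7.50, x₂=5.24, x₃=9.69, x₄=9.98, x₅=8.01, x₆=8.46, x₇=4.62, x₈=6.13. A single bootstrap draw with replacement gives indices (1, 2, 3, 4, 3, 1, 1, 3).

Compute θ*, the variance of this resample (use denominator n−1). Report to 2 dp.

Resample values: 7.50, 5.24, 9.69, 9.98, 9.69, 7.50, 7.50, 9.69.
Mean = 8.3487; sum of squared deviations = 19.8833
s² = 19.8833 / 7 = 2.8405

θ* = 2.84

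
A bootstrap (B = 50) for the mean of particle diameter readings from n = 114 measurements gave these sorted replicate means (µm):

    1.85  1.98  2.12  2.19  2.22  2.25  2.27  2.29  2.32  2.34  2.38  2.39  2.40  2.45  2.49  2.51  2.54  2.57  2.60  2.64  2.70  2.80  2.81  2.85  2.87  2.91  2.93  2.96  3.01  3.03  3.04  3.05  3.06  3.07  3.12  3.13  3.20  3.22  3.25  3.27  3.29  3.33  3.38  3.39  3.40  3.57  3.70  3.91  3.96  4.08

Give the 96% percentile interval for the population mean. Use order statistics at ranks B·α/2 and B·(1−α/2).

(1.85, 3.96)

α = 0.04; lower rank = 50 × 0.020 = 1; upper rank = 50 × 0.980 = 49.
The 1st smallest replicate is 1.85; the 49th is 3.96.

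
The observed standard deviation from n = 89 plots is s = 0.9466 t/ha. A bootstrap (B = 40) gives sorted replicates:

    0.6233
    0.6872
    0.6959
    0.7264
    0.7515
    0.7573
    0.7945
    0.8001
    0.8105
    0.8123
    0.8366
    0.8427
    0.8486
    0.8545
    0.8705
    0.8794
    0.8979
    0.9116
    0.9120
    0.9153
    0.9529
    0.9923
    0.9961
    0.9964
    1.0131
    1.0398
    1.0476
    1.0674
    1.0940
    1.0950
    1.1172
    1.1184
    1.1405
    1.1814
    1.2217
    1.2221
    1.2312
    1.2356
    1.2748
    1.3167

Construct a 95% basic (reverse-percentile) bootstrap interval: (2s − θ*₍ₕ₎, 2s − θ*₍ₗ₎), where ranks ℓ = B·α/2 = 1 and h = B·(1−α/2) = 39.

(0.6184, 1.2699)

Percentile endpoints at ranks 1 and 39: θ*₍1₎ = 0.6233, θ*₍39₎ = 1.2748.
Basic interval reflects these around s:
  lower = 2 × 0.9466 − 1.2748 = 0.6184
  upper = 2 × 0.9466 − 0.6233 = 1.2699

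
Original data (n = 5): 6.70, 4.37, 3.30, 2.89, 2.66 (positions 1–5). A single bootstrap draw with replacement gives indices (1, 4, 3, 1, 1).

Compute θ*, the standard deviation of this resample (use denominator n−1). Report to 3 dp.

θ* = 1.980

Resample values: 6.70, 2.89, 3.30, 6.70, 6.70.
Mean = 5.2580; sum of squared deviations = 15.6793
s² = 15.6793 / 4 = 3.9198
s = √3.9198 = 1.980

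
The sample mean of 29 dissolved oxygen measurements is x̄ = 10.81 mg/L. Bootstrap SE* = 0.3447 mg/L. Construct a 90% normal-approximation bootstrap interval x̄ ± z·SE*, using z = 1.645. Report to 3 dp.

(10.243, 11.377)

Margin = 1.645 × 0.3447 = 0.5670
Interval: 10.81 ± 0.5670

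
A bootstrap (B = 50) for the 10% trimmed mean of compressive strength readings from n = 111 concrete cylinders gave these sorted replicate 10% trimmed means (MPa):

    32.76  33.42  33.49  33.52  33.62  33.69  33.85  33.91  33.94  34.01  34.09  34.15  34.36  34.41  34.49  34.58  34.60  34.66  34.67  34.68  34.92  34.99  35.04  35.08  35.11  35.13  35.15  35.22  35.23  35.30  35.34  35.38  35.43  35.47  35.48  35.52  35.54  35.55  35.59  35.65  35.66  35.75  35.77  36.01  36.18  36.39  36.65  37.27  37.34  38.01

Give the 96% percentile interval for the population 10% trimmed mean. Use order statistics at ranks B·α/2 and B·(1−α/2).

(32.76, 37.34)

α = 0.04; lower rank = 50 × 0.020 = 1; upper rank = 50 × 0.980 = 49.
The 1st smallest replicate is 32.76; the 49th is 37.34.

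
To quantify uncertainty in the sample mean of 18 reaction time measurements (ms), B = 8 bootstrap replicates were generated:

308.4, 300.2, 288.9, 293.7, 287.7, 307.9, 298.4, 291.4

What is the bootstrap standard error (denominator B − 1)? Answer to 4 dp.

Bootstrap SE is the standard deviation of the 8 replicate means.
Mean of replicates: (308.4 + 300.2 + 288.9 + 293.7 + 287.7 + 307.9 + 298.4 + 291.4) / 8 = 2376.60000 / 8 = 297.07500
Sum of squared deviations: (+11.32500)² + (+3.12500)² + (−8.17500)² + (−3.37500)² + (−9.37500)² + (+10.82500)² + (+1.32500)² + (−5.67500)² = 455.27500
Variance = 455.27500 / 7 = 65.03929
SE* = √65.03929

SE* = 8.0647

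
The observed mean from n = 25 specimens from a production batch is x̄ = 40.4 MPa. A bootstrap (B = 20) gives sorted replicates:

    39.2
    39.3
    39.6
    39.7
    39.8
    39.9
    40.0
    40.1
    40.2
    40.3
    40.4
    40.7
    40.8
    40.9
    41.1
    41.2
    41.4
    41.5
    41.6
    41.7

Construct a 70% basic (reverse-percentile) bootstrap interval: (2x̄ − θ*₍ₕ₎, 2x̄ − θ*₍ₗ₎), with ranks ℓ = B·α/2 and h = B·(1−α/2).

Percentile endpoints at ranks 3 and 17: θ*₍3₎ = 39.6, θ*₍17₎ = 41.4.
Basic interval reflects these around x̄:
  lower = 2 × 40.4 − 41.4 = 39.4
  upper = 2 × 40.4 − 39.6 = 41.2

(39.4, 41.2)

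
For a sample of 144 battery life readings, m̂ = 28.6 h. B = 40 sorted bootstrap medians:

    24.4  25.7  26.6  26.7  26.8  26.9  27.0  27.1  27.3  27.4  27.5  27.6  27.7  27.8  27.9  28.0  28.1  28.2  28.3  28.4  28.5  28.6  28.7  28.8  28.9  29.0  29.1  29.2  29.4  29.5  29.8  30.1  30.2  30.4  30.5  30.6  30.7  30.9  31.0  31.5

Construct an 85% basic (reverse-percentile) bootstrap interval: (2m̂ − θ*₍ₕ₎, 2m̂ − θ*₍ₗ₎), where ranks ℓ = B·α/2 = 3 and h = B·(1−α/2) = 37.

Percentile endpoints at ranks 3 and 37: θ*₍3₎ = 26.6, θ*₍37₎ = 30.7.
Basic interval reflects these around m̂:
  lower = 2 × 28.6 − 30.7 = 26.5
  upper = 2 × 28.6 − 26.6 = 30.6

(26.5, 30.6)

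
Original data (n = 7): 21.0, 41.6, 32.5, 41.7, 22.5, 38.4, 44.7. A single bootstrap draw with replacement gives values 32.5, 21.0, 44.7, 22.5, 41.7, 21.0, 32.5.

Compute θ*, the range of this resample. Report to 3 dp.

θ* = 23.700

Range = 44.7 − 21.0 = 23.700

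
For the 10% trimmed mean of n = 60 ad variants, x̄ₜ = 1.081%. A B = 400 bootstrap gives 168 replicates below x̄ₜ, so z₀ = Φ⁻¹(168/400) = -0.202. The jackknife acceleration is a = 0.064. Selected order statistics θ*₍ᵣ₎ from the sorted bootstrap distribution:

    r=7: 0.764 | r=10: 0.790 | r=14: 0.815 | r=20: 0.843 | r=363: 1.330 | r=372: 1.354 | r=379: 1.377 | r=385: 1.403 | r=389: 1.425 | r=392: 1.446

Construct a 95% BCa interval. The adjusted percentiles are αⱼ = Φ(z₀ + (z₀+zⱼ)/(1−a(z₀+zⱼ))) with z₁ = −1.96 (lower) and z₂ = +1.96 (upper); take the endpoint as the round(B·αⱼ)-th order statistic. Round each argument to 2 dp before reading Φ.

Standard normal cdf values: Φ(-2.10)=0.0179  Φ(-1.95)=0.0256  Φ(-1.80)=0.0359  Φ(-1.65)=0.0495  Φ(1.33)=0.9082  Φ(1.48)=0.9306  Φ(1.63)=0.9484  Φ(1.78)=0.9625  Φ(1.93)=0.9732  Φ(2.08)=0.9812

Lower: z₀ + z₁ = -0.202 + (-1.960) = -2.162; 1 − a(z₀+z₁) = 1 − (0.064)(-2.162) = 1.1384; argument = -0.202 + (-2.162)/1.1384 = -2.1012 → -2.10.
α₁ = Φ(-2.10) = 0.0179; rank = round(400 × 0.0179) = 7; θ*₍7₎ = 0.764.
Upper: z₀ + z₂ = 1.758; 1 − a(z₀+z₂) = 0.8875; argument = 1.7789 → 1.78; α₂ = 0.9625; rank = 385; θ*₍385₎ = 1.403.

(0.764, 1.403)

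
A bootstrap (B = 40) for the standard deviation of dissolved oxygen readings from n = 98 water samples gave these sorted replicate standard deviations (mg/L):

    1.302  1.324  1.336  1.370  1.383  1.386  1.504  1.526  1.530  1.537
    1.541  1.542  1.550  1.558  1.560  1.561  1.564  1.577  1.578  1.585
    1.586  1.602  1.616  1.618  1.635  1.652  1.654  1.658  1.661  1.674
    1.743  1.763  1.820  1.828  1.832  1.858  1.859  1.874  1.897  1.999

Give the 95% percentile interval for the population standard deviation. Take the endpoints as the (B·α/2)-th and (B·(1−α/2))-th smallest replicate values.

(1.302, 1.897)

α = 0.05; lower rank = 40 × 0.025 = 1; upper rank = 40 × 0.975 = 39.
The 1st smallest replicate is 1.302; the 39th is 1.897.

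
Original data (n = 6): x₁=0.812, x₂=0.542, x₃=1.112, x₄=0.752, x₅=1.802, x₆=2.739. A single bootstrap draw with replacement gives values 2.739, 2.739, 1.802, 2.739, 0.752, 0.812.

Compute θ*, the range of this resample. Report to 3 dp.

Range = 2.739 − 0.752 = 1.987

θ* = 1.987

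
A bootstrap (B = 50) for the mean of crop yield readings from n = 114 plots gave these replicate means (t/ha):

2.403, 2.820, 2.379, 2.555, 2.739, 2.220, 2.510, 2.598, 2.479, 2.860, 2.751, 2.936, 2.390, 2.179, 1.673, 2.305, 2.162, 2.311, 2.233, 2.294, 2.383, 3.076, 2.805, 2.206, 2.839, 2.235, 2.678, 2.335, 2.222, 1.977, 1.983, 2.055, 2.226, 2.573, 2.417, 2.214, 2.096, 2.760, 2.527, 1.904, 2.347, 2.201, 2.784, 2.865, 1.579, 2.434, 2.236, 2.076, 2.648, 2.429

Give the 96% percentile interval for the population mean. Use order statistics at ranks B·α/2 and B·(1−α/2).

(1.579, 2.936)

Sorted replicates: 1.579, 1.673, 1.904, 1.977, 1.983, 2.055, 2.076, 2.096, 2.162, 2.179, 2.201, 2.206, 2.214, 2.220, 2.222, 2.226, 2.233, 2.235, 2.236, 2.294, 2.305, 2.311, 2.335, 2.347, 2.379, 2.383, 2.390, 2.403, 2.417, 2.429, 2.434, 2.479, 2.510, 2.527, 2.555, 2.573, 2.598, 2.648, 2.678, 2.739, 2.751, 2.760, 2.784, 2.805, 2.820, 2.839, 2.860, 2.865, 2.936, 3.076
α = 0.04; lower rank = 50 × 0.020 = 1; upper rank = 50 × 0.980 = 49.
The 1st smallest replicate is 1.579; the 49th is 2.936.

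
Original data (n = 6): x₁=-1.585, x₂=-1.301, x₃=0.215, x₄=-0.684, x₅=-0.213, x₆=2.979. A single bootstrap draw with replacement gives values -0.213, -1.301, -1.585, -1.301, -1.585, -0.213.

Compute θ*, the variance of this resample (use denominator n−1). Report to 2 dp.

θ* = 0.42

Mean = -1.0330; sum of squared deviations = 2.0979
s² = 2.0979 / 5 = 0.4196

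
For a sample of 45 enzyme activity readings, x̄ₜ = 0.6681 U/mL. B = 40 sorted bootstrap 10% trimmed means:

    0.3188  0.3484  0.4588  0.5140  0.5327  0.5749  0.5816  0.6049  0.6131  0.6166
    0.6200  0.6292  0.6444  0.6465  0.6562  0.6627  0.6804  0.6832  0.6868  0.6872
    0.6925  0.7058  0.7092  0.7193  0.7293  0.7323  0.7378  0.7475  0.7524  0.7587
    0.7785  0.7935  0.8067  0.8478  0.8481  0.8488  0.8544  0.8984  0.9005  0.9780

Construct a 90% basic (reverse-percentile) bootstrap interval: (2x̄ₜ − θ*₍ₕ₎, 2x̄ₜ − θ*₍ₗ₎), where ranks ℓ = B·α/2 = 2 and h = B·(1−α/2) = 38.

Percentile endpoints at ranks 2 and 38: θ*₍2₎ = 0.3484, θ*₍38₎ = 0.8984.
Basic interval reflects these around x̄ₜ:
  lower = 2 × 0.6681 − 0.8984 = 0.4378
  upper = 2 × 0.6681 − 0.3484 = 0.9878

(0.4378, 0.9878)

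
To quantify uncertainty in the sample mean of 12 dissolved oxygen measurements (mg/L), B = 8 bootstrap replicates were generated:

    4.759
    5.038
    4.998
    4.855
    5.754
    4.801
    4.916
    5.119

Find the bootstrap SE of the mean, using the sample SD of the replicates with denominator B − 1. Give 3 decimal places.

Bootstrap SE is the standard deviation of the 8 replicate means.
Mean of replicates: (4.759 + 5.038 + 4.998 + 4.855 + 5.754 + 4.801 + 4.916 + 5.119) / 8 = 40.2400 / 8 = 5.0300
Sum of squared deviations: (−0.2710)² + (+0.0080)² + (−0.0320)² + (−0.1750)² + (+0.7240)² + (−0.2290)² + (−0.1140)² + (+0.0890)² = 0.7027
Variance = 0.7027 / 7 = 0.1004
SE* = √0.1004

SE* = 0.317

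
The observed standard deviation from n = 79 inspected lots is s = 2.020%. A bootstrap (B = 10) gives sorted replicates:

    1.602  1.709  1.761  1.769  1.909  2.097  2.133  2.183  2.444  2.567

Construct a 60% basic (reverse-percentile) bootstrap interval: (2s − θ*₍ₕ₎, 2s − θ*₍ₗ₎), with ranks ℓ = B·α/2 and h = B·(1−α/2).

(1.857, 2.331)

Percentile endpoints at ranks 2 and 8: θ*₍2₎ = 1.709, θ*₍8₎ = 2.183.
Basic interval reflects these around s:
  lower = 2 × 2.020 − 2.183 = 1.857
  upper = 2 × 2.020 − 1.709 = 2.331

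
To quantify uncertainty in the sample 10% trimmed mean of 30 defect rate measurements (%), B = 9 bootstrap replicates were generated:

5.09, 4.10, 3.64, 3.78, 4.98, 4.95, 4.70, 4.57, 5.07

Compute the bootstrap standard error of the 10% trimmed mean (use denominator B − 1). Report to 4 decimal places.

Bootstrap SE is the standard deviation of the 9 replicate 10% trimmed means.
Mean of replicates: (5.09 + 4.10 + 3.64 + 3.78 + 4.98 + 4.95 + 4.70 + 4.57 + 5.07) / 9 = 40.88000 / 9 = 4.54222
Sum of squared deviations: (+0.54778)² + (−0.44222)² + (−0.90222)² + (−0.76222)² + (+0.43778)² + (+0.40778)² + (+0.15778)² + (+0.02778)² + (+0.52778)² = 2.55276
Variance = 2.55276 / 8 = 0.31909
SE* = √0.31909

SE* = 0.5649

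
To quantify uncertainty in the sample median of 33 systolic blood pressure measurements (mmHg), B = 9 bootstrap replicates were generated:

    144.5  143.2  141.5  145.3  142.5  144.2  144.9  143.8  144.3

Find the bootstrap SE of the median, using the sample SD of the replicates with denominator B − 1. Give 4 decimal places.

SE* = 1.2093

Bootstrap SE is the standard deviation of the 9 replicate medians.
Mean of replicates: (144.5 + 143.2 + 141.5 + 145.3 + 142.5 + 144.2 + 144.9 + 143.8 + 144.3) / 9 = 1294.20000 / 9 = 143.80000
Sum of squared deviations: (+0.70000)² + (−0.60000)² + (−2.30000)² + (+1.50000)² + (−1.30000)² + (+0.40000)² + (+1.10000)² + (+0.00000)² + (+0.50000)² = 11.70000
Variance = 11.70000 / 8 = 1.46250
SE* = √1.46250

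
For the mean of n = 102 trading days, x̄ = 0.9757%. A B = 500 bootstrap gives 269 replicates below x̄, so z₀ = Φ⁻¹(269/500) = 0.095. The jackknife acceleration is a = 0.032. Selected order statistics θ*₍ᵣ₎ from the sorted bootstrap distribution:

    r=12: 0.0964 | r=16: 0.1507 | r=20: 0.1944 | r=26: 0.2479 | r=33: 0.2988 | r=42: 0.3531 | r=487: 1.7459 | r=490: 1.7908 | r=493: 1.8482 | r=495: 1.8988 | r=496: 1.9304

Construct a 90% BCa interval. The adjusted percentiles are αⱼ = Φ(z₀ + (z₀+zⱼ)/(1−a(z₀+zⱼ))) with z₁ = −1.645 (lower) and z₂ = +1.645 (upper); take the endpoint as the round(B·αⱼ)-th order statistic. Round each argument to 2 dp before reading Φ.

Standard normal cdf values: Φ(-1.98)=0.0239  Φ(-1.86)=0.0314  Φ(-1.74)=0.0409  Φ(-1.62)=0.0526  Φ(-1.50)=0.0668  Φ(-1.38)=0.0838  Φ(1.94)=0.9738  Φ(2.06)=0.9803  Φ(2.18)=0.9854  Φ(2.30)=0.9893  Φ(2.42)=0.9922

Lower: z₀ + z₁ = 0.095 + (-1.645) = -1.550; 1 − a(z₀+z₁) = 1 − (0.032)(-1.550) = 1.0496; argument = 0.095 + (-1.550)/1.0496 = -1.3818 → -1.38.
α₁ = Φ(-1.38) = 0.0838; rank = round(500 × 0.0838) = 42; θ*₍42₎ = 0.3531.
Upper: z₀ + z₂ = 1.740; 1 − a(z₀+z₂) = 0.9443; argument = 1.9376 → 1.94; α₂ = 0.9738; rank = 487; θ*₍487₎ = 1.7459.

(0.3531, 1.7459)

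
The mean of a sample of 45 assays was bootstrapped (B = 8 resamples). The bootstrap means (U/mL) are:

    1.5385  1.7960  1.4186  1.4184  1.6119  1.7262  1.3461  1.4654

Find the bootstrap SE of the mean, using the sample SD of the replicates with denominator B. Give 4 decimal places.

SE* = 0.1492

Bootstrap SE is the standard deviation of the 8 replicate means.
Mean of replicates: (1.5385 + 1.7960 + 1.4186 + 1.4184 + 1.6119 + 1.7262 + 1.3461 + 1.4654) / 8 = 12.32110 / 8 = 1.54014
Sum of squared deviations: (−0.00164)² + (+0.25586)² + (−0.12154)² + (−0.12174)² + (+0.07176)² + (+0.18606)² + (−0.19404)² + (−0.07474)² = 0.17807
Variance = 0.17807 / 8 = 0.02226
SE* = √0.02226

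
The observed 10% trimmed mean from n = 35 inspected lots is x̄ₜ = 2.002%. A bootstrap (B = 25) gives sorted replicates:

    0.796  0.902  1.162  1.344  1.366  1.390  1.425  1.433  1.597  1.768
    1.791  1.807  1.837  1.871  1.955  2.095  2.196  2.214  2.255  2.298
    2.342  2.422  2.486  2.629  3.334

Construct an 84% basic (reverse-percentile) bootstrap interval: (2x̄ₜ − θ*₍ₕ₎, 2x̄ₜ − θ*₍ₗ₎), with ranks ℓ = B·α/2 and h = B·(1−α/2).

Percentile endpoints at ranks 2 and 23: θ*₍2₎ = 0.902, θ*₍23₎ = 2.486.
Basic interval reflects these around x̄ₜ:
  lower = 2 × 2.002 − 2.486 = 1.518
  upper = 2 × 2.002 − 0.902 = 3.102

(1.518, 3.102)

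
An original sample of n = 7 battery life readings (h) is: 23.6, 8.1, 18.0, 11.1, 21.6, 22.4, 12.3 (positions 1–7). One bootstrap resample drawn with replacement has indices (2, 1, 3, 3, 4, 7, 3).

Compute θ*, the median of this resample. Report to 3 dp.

Resample values: 8.1, 23.6, 18.0, 18.0, 11.1, 12.3, 18.0.
Sorted: 8.1, 11.1, 12.3, 18.0, 18.0, 18.0, 23.6
Median = middle value = 18.000

θ* = 18.000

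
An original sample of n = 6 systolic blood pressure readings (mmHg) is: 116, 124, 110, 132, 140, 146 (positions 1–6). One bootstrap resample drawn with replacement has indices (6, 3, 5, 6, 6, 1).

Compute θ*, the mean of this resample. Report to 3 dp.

Resample values: 146, 110, 140, 146, 146, 116.
Mean = (146 + 110 + 140 + 146 + 146 + 116) / 6 = 804.0 / 6 = 134.000

θ* = 134.000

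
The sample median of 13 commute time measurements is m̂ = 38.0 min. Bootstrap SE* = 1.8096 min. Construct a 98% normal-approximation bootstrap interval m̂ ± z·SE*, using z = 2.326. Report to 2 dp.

Margin = 2.326 × 1.8096 = 4.209
Interval: 38.0 ± 4.209

(33.79, 42.21)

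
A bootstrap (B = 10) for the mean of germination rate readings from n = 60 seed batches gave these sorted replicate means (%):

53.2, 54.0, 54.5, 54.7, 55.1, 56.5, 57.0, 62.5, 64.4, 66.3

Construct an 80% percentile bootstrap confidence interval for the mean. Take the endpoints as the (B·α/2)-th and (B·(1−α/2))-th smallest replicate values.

(53.2, 64.4)

α = 0.20; lower rank = 10 × 0.100 = 1; upper rank = 10 × 0.900 = 9.
The 1st smallest replicate is 53.2; the 9th is 64.4.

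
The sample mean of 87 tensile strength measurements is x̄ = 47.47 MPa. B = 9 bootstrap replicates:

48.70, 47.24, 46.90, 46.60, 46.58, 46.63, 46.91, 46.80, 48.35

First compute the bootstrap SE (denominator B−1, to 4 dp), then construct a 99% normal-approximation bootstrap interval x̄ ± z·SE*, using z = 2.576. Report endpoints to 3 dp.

(45.438, 49.502)

Mean of replicates = 47.1900; sum of squared deviations = 4.9766; SE* = √(4.9766/8) = 0.7887
Margin = 2.576 × 0.7887 = 2.0317
Interval: 47.47 ± 2.0317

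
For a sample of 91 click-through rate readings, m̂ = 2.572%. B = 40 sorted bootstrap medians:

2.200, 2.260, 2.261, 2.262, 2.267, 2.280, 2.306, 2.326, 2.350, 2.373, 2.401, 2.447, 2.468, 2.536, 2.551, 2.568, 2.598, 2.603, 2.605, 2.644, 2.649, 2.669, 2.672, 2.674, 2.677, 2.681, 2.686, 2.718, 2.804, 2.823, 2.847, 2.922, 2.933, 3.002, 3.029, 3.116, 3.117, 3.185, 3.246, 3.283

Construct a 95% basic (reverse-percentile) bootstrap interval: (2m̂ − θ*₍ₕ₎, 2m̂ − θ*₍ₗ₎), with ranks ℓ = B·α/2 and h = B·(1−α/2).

(1.898, 2.944)

Percentile endpoints at ranks 1 and 39: θ*₍1₎ = 2.200, θ*₍39₎ = 3.246.
Basic interval reflects these around m̂:
  lower = 2 × 2.572 − 3.246 = 1.898
  upper = 2 × 2.572 − 2.200 = 2.944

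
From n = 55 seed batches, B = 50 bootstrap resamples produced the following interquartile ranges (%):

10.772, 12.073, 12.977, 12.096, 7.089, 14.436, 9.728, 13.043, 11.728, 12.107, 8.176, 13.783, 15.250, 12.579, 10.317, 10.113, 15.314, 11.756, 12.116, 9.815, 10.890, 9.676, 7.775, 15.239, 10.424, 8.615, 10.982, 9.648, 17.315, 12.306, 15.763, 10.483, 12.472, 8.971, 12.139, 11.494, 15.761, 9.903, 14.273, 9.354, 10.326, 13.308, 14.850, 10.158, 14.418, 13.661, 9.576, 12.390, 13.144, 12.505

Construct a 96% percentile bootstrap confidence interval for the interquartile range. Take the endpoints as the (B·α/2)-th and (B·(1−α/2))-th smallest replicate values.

Sorted replicates: 7.089, 7.775, 8.176, 8.615, 8.971, 9.354, 9.576, 9.648, 9.676, 9.728, 9.815, 9.903, 10.113, 10.158, 10.317, 10.326, 10.424, 10.483, 10.772, 10.890, 10.982, 11.494, 11.728, 11.756, 12.073, 12.096, 12.107, 12.116, 12.139, 12.306, 12.390, 12.472, 12.505, 12.579, 12.977, 13.043, 13.144, 13.308, 13.661, 13.783, 14.273, 14.418, 14.436, 14.850, 15.239, 15.250, 15.314, 15.761, 15.763, 17.315
α = 0.04; lower rank = 50 × 0.020 = 1; upper rank = 50 × 0.980 = 49.
The 1st smallest replicate is 7.089; the 49th is 15.763.

(7.089, 15.763)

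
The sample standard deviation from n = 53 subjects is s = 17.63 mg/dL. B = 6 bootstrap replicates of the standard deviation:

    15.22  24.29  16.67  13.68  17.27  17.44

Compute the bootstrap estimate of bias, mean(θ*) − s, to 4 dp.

mean(θ*) = (15.22 + 24.29 + 16.67 + 13.68 + 17.27 + 17.44) / 6 = 17.42833
bias = 17.42833 − 17.63

bias = −0.2017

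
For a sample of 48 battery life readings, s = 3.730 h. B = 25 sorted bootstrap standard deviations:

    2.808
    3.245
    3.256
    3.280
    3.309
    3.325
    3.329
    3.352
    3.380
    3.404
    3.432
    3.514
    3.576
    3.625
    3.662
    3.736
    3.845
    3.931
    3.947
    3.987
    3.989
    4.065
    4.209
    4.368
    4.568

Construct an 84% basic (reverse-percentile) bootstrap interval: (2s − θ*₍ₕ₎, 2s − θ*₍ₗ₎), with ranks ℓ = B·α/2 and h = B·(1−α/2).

(3.251, 4.215)

Percentile endpoints at ranks 2 and 23: θ*₍2₎ = 3.245, θ*₍23₎ = 4.209.
Basic interval reflects these around s:
  lower = 2 × 3.730 − 4.209 = 3.251
  upper = 2 × 3.730 − 3.245 = 4.215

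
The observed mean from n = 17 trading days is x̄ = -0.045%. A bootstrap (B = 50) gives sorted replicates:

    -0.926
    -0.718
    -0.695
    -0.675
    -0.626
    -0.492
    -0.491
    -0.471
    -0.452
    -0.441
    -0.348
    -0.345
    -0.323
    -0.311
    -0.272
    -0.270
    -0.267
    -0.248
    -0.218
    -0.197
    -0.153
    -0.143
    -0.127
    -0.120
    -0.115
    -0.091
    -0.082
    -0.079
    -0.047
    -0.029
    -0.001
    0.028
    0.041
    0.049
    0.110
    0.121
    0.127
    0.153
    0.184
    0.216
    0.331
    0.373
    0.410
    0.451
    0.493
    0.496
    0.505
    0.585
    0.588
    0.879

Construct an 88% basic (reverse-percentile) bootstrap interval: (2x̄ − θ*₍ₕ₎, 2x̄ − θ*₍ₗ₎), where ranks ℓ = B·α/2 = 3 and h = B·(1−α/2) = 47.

Percentile endpoints at ranks 3 and 47: θ*₍3₎ = -0.695, θ*₍47₎ = 0.505.
Basic interval reflects these around x̄:
  lower = 2 × -0.045 − 0.505 = -0.595
  upper = 2 × -0.045 − -0.695 = 0.605

(-0.595, 0.605)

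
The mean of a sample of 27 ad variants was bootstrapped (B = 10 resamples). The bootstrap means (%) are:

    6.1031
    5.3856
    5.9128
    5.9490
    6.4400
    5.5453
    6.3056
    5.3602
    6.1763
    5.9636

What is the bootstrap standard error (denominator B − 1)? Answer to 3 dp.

SE* = 0.374

Bootstrap SE is the standard deviation of the 10 replicate means.
Mean of replicates: (6.1031 + 5.3856 + 5.9128 + 5.9490 + 6.4400 + 5.5453 + 6.3056 + 5.3602 + 6.1763 + 5.9636) / 10 = 59.14150 / 10 = 5.91415
Sum of squared deviations: (+0.18895)² + (−0.52855)² + (−0.00135)² + (+0.03485)² + (+0.52585)² + (−0.36885)² + (+0.39145)² + (−0.55395)² + (+0.26215)² + (+0.04945)² = 1.26011
Variance = 1.26011 / 9 = 0.14001
SE* = √0.14001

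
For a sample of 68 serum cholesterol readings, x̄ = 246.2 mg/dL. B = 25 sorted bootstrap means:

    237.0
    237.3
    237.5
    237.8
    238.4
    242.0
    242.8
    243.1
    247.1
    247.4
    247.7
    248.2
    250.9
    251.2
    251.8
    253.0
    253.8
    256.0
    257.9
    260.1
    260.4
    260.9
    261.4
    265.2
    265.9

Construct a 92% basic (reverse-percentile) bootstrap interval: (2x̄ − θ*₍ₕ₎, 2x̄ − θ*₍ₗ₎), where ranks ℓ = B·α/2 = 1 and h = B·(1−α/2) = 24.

Percentile endpoints at ranks 1 and 24: θ*₍1₎ = 237.0, θ*₍24₎ = 265.2.
Basic interval reflects these around x̄:
  lower = 2 × 246.2 − 265.2 = 227.2
  upper = 2 × 246.2 − 237.0 = 255.4

(227.2, 255.4)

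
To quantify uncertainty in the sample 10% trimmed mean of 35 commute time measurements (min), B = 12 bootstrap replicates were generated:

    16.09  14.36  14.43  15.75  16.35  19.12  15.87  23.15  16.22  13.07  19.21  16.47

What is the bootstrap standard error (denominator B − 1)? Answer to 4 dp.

Bootstrap SE is the standard deviation of the 12 replicate 10% trimmed means.
Mean of replicates: (16.09 + 14.36 + 14.43 + 15.75 + 16.35 + 19.12 + 15.87 + 23.15 + 16.22 + 13.07 + 19.21 + 16.47) / 12 = 200.09000 / 12 = 16.67417
Sum of squared deviations: (−0.58417)² + (−2.31417)² + (−2.24417)² + (−0.92417)² + (−0.32417)² + (+2.44583)² + (−0.80417)² + (+6.47583)² + (−0.45417)² + (−3.60417)² + (+2.53583)² + (−0.20417)² = 79.92569
Variance = 79.92569 / 11 = 7.26597
SE* = √7.26597

SE* = 2.6955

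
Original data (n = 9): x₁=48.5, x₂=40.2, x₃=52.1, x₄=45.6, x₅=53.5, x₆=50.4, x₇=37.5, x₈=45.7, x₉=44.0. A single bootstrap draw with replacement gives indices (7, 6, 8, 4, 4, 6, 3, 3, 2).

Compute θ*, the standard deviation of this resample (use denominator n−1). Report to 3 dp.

θ* = 5.196

Resample values: 37.5, 50.4, 45.7, 45.6, 45.6, 50.4, 52.1, 52.1, 40.2.
Mean = 46.6222; sum of squared deviations = 215.9556
s² = 215.9556 / 8 = 26.9944
s = √26.9944 = 5.196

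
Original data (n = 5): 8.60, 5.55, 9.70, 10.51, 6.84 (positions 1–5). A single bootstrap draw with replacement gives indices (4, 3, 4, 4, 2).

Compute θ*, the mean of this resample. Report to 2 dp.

θ* = 9.36

Resample values: 10.51, 9.70, 10.51, 10.51, 5.55.
Mean = (10.51 + 9.70 + 10.51 + 10.51 + 5.55) / 5 = 46.780 / 5 = 9.36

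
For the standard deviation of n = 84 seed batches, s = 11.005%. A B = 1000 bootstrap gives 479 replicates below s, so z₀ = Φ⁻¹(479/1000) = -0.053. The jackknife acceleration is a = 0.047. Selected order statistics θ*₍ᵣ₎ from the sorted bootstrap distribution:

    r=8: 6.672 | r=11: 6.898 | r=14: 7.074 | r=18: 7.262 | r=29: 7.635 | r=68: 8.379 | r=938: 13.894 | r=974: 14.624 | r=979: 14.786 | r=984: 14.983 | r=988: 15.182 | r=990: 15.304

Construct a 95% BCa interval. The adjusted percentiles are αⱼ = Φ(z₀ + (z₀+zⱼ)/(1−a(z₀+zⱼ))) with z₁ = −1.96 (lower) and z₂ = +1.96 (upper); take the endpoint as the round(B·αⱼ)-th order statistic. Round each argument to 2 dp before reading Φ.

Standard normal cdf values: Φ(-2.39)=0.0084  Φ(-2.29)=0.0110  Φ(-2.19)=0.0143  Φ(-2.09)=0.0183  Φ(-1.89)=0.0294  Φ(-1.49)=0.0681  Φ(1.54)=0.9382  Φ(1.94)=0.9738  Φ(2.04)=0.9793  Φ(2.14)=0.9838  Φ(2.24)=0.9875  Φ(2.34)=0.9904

(7.635, 14.786)

Lower: z₀ + z₁ = -0.053 + (-1.960) = -2.013; 1 − a(z₀+z₁) = 1 − (0.047)(-2.013) = 1.0946; argument = -0.053 + (-2.013)/1.0946 = -1.8920 → -1.89.
α₁ = Φ(-1.89) = 0.0294; rank = round(1000 × 0.0294) = 29; θ*₍29₎ = 7.635.
Upper: z₀ + z₂ = 1.907; 1 − a(z₀+z₂) = 0.9104; argument = 2.0418 → 2.04; α₂ = 0.9793; rank = 979; θ*₍979₎ = 14.786.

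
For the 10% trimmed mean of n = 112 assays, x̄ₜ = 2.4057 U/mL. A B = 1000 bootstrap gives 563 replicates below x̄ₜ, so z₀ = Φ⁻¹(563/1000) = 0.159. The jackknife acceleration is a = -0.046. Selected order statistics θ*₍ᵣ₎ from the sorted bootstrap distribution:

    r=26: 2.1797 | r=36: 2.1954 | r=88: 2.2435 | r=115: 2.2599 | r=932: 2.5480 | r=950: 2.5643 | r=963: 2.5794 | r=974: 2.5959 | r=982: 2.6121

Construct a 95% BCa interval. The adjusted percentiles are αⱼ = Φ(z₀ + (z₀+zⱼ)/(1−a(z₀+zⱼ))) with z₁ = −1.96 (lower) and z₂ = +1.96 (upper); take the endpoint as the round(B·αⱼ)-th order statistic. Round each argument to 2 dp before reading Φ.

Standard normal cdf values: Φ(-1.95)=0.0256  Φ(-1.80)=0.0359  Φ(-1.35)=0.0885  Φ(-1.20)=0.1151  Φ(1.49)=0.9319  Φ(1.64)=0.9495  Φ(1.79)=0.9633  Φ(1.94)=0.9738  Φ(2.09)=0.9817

Lower: z₀ + z₁ = 0.159 + (-1.960) = -1.801; 1 − a(z₀+z₁) = 1 − (-0.046)(-1.801) = 0.9172; argument = 0.159 + (-1.801)/0.9172 = -1.8047 → -1.80.
α₁ = Φ(-1.80) = 0.0359; rank = round(1000 × 0.0359) = 36; θ*₍36₎ = 2.1954.
Upper: z₀ + z₂ = 2.119; 1 − a(z₀+z₂) = 1.0975; argument = 2.0898 → 2.09; α₂ = 0.9817; rank = 982; θ*₍982₎ = 2.6121.

(2.1954, 2.6121)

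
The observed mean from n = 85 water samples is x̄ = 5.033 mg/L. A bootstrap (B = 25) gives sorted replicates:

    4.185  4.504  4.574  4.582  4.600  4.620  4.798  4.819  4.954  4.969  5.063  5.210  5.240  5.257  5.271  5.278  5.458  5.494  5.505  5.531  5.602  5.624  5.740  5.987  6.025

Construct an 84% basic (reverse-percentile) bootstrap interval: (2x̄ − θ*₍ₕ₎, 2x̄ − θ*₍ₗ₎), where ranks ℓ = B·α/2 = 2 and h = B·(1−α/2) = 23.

Percentile endpoints at ranks 2 and 23: θ*₍2₎ = 4.504, θ*₍23₎ = 5.740.
Basic interval reflects these around x̄:
  lower = 2 × 5.033 − 5.740 = 4.326
  upper = 2 × 5.033 − 4.504 = 5.562

(4.326, 5.562)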